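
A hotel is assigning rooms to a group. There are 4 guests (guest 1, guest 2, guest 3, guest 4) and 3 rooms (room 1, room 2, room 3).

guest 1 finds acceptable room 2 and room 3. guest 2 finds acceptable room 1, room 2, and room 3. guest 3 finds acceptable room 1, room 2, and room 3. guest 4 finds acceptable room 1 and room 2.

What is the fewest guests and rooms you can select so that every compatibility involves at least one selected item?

A maximum matching has 3 edges (e.g. guest 1–room 2, guest 2–room 1, guest 3–room 3).
By König's theorem the minimum vertex cover has the same size. One such cover is {room 1, room 2, room 3}.

3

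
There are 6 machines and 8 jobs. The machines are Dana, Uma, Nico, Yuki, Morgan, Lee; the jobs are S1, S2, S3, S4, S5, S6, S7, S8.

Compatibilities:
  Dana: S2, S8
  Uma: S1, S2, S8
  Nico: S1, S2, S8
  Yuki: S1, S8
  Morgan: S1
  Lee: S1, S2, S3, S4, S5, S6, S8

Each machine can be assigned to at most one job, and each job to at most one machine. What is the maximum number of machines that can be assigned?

4

One maximum matching: Dana-S8, Uma-S1, Nico-S2, Lee-S3.
The set {Dana, Uma, Nico, Yuki, Morgan} has only 3 neighbours ({S1, S2, S8}), so by Hall's theorem at most 4 of the 6 machines can be matched.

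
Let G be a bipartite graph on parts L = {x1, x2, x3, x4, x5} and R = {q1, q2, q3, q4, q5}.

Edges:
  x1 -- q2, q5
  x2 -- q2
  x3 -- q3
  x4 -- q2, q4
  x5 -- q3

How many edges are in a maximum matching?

One maximum matching: x1–q5, x2–q2, x3–q3, x4–q4.
The set {x3, x5} has only 1 neighbour ({q3}), so by Hall's theorem at most 4 of the 5 left vertices can be matched.

4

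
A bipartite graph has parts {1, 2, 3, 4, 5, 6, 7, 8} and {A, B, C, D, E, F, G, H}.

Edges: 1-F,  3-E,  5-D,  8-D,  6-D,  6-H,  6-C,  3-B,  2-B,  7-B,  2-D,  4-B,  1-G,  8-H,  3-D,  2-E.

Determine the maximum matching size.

For example, pair 1-F, 2-D, 3-E, 4-B, 6-C, 8-H.
The set {2, 3, 4, 5, 7} has only 3 neighbours ({B, D, E}), so by Hall's theorem at most 6 of the 8 left vertices can be matched.

6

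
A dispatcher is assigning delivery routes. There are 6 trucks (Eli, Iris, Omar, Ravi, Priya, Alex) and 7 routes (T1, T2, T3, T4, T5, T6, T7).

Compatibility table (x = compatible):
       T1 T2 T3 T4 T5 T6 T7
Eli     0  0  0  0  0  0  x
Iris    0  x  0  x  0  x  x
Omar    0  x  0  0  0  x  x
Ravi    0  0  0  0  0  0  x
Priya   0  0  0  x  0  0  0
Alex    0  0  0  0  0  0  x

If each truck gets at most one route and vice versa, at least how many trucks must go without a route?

2

For example, pair Eli–T7, Iris–T2, Omar–T6, Priya–T4.
The set {Eli, Ravi, Alex} has only 1 neighbour ({T7}), so by Hall's theorem at most 4 of the 6 trucks can be matched.
That matches 4 of the 6, leaving 2 unmatched; no matching can do better.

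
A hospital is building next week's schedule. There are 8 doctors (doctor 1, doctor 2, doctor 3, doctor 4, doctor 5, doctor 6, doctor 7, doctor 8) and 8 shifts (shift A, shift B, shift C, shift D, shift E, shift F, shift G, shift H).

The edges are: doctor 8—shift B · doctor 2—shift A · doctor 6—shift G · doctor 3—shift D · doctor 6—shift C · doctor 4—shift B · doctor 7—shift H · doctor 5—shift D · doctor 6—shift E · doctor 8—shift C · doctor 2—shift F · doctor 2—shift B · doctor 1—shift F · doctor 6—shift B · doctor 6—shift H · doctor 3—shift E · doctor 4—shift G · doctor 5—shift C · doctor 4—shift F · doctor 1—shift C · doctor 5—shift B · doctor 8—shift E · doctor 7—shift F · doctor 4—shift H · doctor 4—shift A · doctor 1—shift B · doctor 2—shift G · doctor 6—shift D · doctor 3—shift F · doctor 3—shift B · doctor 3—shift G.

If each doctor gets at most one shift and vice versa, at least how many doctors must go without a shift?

For example, pair doctor 1→shift C, doctor 2→shift F, doctor 3→shift G, doctor 4→shift A, doctor 5→shift B, doctor 6→shift D, doctor 7→shift H, doctor 8→shift E.
This saturates every doctor, so 8 is the maximum.
That matches 8 of the 8, leaving 0 unmatched; no matching can do better.

0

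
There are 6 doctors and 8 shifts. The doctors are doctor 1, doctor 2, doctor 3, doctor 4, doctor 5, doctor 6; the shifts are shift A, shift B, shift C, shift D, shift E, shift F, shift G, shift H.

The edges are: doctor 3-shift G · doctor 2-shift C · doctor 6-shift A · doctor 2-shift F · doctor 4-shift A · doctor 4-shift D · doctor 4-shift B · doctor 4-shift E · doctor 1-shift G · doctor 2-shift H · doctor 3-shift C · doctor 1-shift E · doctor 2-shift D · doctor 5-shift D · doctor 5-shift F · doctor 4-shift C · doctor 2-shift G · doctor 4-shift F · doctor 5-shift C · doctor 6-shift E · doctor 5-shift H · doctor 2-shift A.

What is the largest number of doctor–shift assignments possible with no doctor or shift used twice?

For example, pair doctor 1-shift G, doctor 2-shift A, doctor 3-shift C, doctor 4-shift F, doctor 5-shift D, doctor 6-shift E.
This saturates every doctor, so 6 is the maximum.

6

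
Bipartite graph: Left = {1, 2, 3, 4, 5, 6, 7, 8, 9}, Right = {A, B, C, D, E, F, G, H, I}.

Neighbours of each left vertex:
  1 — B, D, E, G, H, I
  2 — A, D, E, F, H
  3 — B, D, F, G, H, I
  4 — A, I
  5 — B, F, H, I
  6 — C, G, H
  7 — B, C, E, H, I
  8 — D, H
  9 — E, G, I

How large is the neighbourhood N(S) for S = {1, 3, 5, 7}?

The union of neighbours of {1, 3, 5, 7} is {B, C, D, E, F, G, H, I}, which has 8 elements.
Since |N(S)| = 8 ≥ |S| = 4, Hall's condition holds for this subset.

8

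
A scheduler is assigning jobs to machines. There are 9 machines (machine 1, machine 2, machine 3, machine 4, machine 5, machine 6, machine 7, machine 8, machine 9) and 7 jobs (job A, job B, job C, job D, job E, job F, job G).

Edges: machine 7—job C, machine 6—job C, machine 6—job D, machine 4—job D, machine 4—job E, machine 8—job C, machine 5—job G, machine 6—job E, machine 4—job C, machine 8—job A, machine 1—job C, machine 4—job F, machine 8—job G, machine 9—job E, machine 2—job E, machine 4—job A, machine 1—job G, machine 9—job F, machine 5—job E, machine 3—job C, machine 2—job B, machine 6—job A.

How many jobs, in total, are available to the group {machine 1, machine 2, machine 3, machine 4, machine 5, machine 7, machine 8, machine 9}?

7

The union of neighbours of {machine 1, machine 2, machine 3, machine 4, machine 5, machine 7, machine 8, machine 9} is {job A, job B, job C, job D, job E, job F, job G}, which has 7 elements.
Since |N(S)| = 7 < |S| = 8, Hall's condition fails for this subset.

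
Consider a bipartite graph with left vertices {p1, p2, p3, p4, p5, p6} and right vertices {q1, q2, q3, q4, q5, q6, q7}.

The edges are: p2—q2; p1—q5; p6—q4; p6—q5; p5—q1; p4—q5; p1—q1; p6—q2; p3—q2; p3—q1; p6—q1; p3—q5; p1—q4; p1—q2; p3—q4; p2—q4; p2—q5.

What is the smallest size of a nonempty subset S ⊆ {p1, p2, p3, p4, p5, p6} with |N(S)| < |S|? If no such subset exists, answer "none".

5

Take S = {p1, p2, p3, p4, p5}. Its neighbourhood is {q1, q2, q4, q5}, so |N(S)| = 4 < |S| = 5.
Every subset of size less than 5 has at least as many neighbours as members, so 5 is the minimum.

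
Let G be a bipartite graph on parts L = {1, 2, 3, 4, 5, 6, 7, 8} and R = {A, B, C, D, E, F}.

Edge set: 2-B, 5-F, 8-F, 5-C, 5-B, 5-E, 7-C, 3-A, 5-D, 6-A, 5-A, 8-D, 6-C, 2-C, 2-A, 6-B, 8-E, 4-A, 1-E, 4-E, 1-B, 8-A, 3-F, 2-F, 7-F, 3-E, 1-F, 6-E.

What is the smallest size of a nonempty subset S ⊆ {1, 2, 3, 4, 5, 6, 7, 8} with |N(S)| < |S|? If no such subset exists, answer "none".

Take S = {1, 2, 3, 4, 6, 7}. Its neighbourhood is {A, B, C, E, F}, so |N(S)| = 5 < |S| = 6.
Every subset of size less than 6 has at least as many neighbours as members, so 6 is the minimum.

6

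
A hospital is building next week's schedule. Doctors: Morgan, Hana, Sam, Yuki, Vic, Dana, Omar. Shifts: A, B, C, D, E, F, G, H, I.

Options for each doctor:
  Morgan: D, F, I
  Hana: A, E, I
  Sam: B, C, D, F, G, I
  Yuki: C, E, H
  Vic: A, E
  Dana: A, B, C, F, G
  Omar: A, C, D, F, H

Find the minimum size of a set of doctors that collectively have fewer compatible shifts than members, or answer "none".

A matching saturating every doctor exists, for instance Morgan→F, Hana→I, Sam→B, Yuki→C, Vic→E, Dana→G, Omar→A.
By Hall's marriage theorem, this means |N(S)| ≥ |S| for every subset S, so no violating subset exists.

none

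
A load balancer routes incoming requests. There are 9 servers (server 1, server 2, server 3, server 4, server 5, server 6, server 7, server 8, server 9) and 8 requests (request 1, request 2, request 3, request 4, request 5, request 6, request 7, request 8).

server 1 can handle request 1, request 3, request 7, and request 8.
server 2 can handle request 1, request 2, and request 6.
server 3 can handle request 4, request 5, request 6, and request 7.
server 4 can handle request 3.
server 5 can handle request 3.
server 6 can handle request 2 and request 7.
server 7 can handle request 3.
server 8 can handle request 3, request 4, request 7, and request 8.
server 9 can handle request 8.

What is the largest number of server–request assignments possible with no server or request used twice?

7

One maximum matching: server 1–request 7, server 2–request 6, server 3–request 5, server 4–request 3, server 6–request 2, server 8–request 4, server 9–request 8.
The set {server 4, server 5, server 7} has only 1 neighbour ({request 3}), so by Hall's theorem at most 7 of the 9 servers can be matched.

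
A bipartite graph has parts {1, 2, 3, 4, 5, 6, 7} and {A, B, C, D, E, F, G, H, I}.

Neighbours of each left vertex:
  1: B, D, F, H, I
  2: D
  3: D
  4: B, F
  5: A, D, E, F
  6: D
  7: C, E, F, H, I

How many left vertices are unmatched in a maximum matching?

2

One maximum matching: 1→H, 2→D, 4→B, 5→F, 7→E.
The set {2, 3, 6} has only 1 neighbour ({D}), so by Hall's theorem at most 5 of the 7 left vertices can be matched.
That matches 5 of the 7, leaving 2 unmatched; no matching can do better.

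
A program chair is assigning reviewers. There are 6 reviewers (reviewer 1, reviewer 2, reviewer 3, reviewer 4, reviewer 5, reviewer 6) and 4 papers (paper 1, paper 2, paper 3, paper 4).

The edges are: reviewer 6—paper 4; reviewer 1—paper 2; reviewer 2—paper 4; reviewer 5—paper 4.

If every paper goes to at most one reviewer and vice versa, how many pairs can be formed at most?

A valid assignment of size 2: reviewer 1-paper 2, reviewer 2-paper 4.
The set {reviewer 2, reviewer 3, reviewer 4, reviewer 5, reviewer 6} has only 1 neighbour ({paper 4}), so by Hall's theorem at most 2 of the 6 reviewers can be matched.

2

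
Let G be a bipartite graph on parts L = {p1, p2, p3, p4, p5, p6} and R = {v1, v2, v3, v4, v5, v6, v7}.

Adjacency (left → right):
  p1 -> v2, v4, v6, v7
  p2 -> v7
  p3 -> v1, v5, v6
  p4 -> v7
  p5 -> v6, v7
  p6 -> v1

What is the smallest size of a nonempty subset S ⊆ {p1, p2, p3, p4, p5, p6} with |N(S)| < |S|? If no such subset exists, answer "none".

2

Take S = {p2, p4}. Its neighbourhood is {v7}, so |N(S)| = 1 < |S| = 2.
No single vertex violates Hall's condition since each has at least one neighbour, so 2 is the minimum.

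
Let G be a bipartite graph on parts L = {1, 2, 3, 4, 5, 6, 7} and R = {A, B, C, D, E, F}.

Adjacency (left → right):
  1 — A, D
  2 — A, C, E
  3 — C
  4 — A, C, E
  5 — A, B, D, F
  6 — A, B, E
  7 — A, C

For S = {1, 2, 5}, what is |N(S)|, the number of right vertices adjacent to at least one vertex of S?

6

The union of neighbours of {1, 2, 5} is {A, B, C, D, E, F}, which has 6 elements.
Since |N(S)| = 6 ≥ |S| = 3, Hall's condition holds for this subset.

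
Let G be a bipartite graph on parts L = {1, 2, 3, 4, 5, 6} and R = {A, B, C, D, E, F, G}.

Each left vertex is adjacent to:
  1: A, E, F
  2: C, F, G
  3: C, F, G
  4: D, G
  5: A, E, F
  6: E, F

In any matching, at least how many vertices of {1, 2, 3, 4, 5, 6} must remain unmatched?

0

One maximum matching: 1–A, 2–G, 3–C, 4–D, 5–F, 6–E.
All 6 left vertices are matched, so no larger matching exists.
That matches 6 of the 6, leaving 0 unmatched; no matching can do better.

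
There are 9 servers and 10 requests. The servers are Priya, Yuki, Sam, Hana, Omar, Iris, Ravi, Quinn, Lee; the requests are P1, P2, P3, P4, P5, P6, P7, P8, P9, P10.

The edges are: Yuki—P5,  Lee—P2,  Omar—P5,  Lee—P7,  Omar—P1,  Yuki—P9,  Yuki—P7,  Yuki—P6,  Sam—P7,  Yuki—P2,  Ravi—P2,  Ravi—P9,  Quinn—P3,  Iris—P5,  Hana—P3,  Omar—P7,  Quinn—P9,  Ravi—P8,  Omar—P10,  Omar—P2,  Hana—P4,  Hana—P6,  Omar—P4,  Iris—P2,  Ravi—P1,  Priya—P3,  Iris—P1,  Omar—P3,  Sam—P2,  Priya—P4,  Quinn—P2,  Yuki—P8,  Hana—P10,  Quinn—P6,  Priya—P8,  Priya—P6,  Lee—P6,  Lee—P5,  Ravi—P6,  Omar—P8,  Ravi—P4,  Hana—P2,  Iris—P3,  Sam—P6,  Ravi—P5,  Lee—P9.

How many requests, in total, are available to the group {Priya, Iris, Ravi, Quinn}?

8

The union of neighbours of {Priya, Iris, Ravi, Quinn} is {P1, P2, P3, P4, P5, P6, P8, P9}, which has 8 elements.
Since |N(S)| = 8 ≥ |S| = 4, Hall's condition holds for this subset.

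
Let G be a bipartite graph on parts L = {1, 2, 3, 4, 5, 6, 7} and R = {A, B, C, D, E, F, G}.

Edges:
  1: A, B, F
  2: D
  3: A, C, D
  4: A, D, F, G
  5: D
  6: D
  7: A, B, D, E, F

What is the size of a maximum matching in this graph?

A valid assignment of size 5: 1→B, 2→D, 3→C, 4→F, 7→A.
The set {2, 5, 6} has only 1 neighbour ({D}), so by Hall's theorem at most 5 of the 7 left vertices can be matched.

5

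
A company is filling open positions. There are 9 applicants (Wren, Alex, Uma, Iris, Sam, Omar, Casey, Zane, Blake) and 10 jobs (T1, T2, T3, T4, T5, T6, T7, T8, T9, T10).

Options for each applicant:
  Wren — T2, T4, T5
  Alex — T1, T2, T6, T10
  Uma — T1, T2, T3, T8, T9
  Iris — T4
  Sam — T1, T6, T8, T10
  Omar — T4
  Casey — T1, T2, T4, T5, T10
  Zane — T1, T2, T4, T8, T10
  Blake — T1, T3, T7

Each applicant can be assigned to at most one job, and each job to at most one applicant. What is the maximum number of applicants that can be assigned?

One maximum matching: Wren-T2, Alex-T6, Uma-T3, Iris-T4, Sam-T8, Casey-T5, Zane-T10, Blake-T7.
The set {Iris, Omar} has only 1 neighbour ({T4}), so by Hall's theorem at most 8 of the 9 applicants can be matched.

8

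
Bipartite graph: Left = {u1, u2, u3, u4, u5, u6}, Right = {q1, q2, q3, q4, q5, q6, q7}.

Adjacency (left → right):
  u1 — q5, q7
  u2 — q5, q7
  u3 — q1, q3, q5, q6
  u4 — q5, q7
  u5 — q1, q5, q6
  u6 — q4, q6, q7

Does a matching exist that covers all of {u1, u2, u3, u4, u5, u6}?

No

The set {u1, u2, u4} has only 2 neighbours ({q5, q7}), so by Hall's theorem at most 5 of the 6 left vertices can be matched.
Hence no matching covers every left vertex.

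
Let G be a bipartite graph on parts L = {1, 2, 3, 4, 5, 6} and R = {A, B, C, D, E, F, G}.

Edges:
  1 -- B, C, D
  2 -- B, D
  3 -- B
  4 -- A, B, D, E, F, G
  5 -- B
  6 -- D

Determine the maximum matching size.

For example, pair 1–C, 2–D, 3–B, 4–G.
The set {2, 3, 5, 6} has only 2 neighbours ({B, D}), so by Hall's theorem at most 4 of the 6 left vertices can be matched.

4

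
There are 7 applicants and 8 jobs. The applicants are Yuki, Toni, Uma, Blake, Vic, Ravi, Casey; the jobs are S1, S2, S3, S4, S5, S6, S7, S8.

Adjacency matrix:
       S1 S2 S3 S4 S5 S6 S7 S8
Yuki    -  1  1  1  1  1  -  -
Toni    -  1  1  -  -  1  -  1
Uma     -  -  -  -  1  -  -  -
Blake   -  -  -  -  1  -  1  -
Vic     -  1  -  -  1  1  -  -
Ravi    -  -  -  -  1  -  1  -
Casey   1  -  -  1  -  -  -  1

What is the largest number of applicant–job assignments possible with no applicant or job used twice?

One maximum matching: Yuki-S6, Toni-S8, Uma-S5, Blake-S7, Vic-S2, Casey-S4.
The set {Uma, Blake, Ravi} has only 2 neighbours ({S5, S7}), so by Hall's theorem at most 6 of the 7 applicants can be matched.

6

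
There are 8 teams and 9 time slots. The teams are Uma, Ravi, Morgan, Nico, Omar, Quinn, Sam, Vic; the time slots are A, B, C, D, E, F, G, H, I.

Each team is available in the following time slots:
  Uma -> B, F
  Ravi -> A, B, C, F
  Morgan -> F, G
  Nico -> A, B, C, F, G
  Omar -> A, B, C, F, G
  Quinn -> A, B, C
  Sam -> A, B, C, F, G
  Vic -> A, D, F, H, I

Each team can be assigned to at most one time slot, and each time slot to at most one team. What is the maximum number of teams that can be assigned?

A valid assignment of size 6: Uma–B, Ravi–C, Morgan–F, Nico–A, Omar–G, Vic–H.
The set {Uma, Ravi, Morgan, Nico, Omar, Quinn, Sam} has only 5 neighbours ({A, B, C, F, G}), so by Hall's theorem at most 6 of the 8 teams can be matched.

6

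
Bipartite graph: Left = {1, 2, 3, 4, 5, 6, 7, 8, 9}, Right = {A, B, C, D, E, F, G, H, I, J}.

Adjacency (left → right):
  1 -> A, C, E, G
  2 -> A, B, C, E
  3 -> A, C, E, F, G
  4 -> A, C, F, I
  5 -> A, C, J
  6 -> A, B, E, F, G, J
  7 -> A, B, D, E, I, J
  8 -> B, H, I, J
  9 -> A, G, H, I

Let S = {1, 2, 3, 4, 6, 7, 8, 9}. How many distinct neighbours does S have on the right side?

10

The union of neighbours of {1, 2, 3, 4, 6, 7, 8, 9} is {A, B, C, D, E, F, G, H, I, J}, which has 10 elements.
Since |N(S)| = 10 ≥ |S| = 8, Hall's condition holds for this subset.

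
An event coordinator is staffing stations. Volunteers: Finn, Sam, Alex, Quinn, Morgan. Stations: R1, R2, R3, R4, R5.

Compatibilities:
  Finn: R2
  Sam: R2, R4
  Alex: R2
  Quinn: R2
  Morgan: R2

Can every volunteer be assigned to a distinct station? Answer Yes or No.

No

The set {Finn, Alex, Quinn, Morgan} has only 1 neighbour ({R2}), so by Hall's theorem at most 2 of the 5 volunteers can be matched.
Hence no matching covers every volunteer.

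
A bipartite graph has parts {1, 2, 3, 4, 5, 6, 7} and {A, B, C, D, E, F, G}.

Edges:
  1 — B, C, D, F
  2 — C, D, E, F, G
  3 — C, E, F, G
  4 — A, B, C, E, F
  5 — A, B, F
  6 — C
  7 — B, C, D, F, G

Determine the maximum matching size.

7

For example, pair 1–D, 2–E, 3–F, 4–A, 5–B, 6–C, 7–G.
All 7 left vertices are matched, so no larger matching exists.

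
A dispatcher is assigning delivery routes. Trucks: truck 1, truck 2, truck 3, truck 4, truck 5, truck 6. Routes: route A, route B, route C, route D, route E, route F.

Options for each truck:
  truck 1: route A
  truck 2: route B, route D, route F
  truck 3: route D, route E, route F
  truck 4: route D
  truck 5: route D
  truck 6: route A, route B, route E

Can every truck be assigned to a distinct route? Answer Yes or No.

No

The set {truck 4, truck 5} has only 1 neighbour ({route D}), so by Hall's theorem at most 5 of the 6 trucks can be matched.
Hence no matching covers every truck.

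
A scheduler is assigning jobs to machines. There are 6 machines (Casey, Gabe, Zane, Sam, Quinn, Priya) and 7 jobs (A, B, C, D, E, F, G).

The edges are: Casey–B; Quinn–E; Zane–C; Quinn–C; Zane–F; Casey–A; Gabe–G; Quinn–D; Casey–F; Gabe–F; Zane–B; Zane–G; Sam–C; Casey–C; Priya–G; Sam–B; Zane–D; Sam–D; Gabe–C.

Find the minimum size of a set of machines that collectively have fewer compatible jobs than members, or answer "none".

A matching saturating every machine exists, for instance Casey→A, Gabe→F, Zane→B, Sam→C, Quinn→E, Priya→G.
By Hall's marriage theorem, this means |N(S)| ≥ |S| for every subset S, so no violating subset exists.

none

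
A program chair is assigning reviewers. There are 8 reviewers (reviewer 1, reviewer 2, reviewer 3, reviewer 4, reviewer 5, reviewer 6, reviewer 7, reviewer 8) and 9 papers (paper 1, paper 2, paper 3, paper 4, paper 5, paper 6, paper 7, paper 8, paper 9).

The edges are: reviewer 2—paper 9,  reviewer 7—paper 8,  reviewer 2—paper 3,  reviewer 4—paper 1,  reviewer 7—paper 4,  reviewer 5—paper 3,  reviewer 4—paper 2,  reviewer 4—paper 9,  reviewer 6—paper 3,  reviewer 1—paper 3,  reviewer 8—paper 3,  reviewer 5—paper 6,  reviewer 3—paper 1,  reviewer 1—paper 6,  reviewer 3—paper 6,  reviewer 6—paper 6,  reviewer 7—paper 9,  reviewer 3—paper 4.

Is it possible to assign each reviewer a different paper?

No

The set {reviewer 1, reviewer 5, reviewer 6, reviewer 8} has only 2 neighbours ({paper 3, paper 6}), so by Hall's theorem at most 6 of the 8 reviewers can be matched.
Hence no matching covers every reviewer.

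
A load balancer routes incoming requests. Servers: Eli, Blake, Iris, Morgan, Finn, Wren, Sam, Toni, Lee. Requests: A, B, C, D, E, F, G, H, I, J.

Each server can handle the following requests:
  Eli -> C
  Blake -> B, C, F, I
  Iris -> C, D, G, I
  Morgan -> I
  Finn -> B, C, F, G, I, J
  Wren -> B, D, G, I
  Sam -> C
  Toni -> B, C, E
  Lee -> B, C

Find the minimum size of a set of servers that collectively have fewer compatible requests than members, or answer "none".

Take S = {Eli, Sam}. Its neighbourhood is {C}, so |N(S)| = 1 < |S| = 2.
No single vertex violates Hall's condition since each has at least one neighbour, so 2 is the minimum.

2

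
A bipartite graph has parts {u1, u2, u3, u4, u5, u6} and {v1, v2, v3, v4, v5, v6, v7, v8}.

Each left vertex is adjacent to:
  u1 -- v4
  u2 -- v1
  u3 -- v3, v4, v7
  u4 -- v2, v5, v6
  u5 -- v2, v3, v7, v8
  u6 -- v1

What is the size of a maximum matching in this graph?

5

For example, pair u1-v4, u2-v1, u3-v7, u4-v6, u5-v2.
The set {u2, u6} has only 1 neighbour ({v1}), so by Hall's theorem at most 5 of the 6 left vertices can be matched.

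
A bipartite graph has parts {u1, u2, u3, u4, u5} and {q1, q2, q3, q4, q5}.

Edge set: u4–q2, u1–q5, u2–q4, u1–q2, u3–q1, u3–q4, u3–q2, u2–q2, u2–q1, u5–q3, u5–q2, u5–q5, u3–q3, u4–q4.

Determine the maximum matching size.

One maximum matching: u1–q5, u2–q1, u3–q3, u4–q4, u5–q2.
All 5 left vertices are matched, so no larger matching exists.

5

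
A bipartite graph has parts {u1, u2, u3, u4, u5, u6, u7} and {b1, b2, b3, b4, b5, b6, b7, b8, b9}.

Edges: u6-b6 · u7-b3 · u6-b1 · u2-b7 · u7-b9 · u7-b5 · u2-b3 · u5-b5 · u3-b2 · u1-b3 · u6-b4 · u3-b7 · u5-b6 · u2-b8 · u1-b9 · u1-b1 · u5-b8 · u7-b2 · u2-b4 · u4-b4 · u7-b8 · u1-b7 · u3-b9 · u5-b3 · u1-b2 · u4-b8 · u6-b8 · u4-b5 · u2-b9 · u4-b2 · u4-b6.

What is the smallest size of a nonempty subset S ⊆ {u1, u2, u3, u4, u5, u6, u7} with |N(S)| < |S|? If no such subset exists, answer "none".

A matching saturating every left vertex exists, for instance u1→b1, u2→b7, u3→b2, u4→b6, u5→b3, u6→b8, u7→b5.
By Hall's marriage theorem, this means |N(S)| ≥ |S| for every subset S, so no violating subset exists.

none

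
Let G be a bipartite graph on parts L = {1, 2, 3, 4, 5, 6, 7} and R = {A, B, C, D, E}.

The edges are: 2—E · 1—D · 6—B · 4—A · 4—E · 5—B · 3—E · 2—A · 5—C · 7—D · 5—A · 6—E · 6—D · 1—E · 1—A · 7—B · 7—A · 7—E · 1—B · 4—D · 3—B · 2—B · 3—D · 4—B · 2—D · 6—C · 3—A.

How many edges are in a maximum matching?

One maximum matching: 1-A, 2-D, 3-E, 4-B, 5-C.
The set {1, 2, 3, 4, 5, 6, 7} has only 5 neighbours ({A, B, C, D, E}), so by Hall's theorem at most 5 of the 7 left vertices can be matched.

5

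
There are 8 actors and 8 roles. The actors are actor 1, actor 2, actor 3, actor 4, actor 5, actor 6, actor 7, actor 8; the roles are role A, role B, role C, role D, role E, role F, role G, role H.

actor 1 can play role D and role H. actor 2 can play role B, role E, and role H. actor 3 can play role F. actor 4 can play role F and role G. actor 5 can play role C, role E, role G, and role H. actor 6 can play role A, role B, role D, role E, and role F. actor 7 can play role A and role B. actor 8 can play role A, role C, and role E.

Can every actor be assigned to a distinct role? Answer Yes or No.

For example, pair actor 1–role D, actor 2–role H, actor 3–role F, actor 4–role G, actor 5–role C, actor 6–role A, actor 7–role B, actor 8–role E.
Every actor is matched, so this is a perfect matching.

Yes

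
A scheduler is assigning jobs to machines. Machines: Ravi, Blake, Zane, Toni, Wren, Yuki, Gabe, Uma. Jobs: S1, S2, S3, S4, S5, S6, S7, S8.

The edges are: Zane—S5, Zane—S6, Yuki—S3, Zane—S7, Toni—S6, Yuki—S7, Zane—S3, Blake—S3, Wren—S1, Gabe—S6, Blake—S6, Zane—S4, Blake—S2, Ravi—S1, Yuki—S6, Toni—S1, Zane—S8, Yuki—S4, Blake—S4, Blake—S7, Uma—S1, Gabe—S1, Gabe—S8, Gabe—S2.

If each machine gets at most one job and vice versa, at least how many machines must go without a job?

2

For example, pair Ravi-S1, Blake-S7, Zane-S3, Toni-S6, Yuki-S4, Gabe-S2.
The set {Ravi, Wren, Uma} has only 1 neighbour ({S1}), so by Hall's theorem at most 6 of the 8 machines can be matched.
That matches 6 of the 8, leaving 2 unmatched; no matching can do better.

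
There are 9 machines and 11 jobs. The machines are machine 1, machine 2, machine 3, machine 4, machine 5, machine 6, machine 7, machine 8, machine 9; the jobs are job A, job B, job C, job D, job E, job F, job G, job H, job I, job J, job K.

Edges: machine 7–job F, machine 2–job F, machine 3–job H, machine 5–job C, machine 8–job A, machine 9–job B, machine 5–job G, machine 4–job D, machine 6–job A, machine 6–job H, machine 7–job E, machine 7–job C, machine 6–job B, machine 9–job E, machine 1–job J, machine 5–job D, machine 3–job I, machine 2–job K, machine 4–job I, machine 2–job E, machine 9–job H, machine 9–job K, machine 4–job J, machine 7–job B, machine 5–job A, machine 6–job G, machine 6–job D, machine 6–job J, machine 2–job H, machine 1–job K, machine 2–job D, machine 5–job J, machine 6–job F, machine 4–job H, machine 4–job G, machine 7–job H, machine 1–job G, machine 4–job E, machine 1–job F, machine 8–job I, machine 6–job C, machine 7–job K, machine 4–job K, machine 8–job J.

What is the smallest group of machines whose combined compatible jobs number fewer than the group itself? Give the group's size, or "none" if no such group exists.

none

A matching saturating every machine exists, for instance machine 1→job G, machine 2→job F, machine 3→job I, machine 4→job J, machine 5→job D, machine 6→job B, machine 7→job H, machine 8→job A, machine 9→job K.
By Hall's marriage theorem, this means |N(S)| ≥ |S| for every subset S, so no violating subset exists.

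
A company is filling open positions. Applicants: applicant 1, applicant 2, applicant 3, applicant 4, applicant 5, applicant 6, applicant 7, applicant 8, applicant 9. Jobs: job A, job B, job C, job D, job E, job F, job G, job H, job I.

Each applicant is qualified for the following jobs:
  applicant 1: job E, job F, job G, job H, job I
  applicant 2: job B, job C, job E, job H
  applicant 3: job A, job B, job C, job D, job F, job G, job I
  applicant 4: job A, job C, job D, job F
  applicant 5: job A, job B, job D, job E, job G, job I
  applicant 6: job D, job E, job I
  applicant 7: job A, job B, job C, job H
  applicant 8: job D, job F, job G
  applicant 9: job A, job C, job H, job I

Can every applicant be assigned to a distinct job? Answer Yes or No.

Yes

One maximum matching: applicant 1-job F, applicant 2-job C, applicant 3-job B, applicant 4-job D, applicant 5-job I, applicant 6-job E, applicant 7-job H, applicant 8-job G, applicant 9-job A.
All 9 applicants are covered.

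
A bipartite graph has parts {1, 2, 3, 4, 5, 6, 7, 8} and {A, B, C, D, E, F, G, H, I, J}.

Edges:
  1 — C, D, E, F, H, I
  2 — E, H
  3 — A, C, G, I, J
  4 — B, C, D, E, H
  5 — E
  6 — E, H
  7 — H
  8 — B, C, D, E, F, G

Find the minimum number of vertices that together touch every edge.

6

The 6 edges 1–F, 2–H, 3–J, 4–B, 5–E, 8–G form a matching, so any vertex cover needs at least 6 vertices (one per matched edge).
Conversely {1, 3, 4, 8, E, H} meets every edge and has exactly 6 vertices, so 6 is optimal.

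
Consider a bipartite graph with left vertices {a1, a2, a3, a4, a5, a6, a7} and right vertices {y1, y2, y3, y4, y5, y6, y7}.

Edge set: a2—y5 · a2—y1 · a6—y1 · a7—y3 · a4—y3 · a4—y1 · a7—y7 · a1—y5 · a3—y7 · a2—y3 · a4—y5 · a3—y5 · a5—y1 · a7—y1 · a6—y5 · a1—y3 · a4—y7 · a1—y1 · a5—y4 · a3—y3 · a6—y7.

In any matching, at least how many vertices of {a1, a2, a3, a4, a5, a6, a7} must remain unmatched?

2

A valid assignment of size 5: a1-y5, a2-y1, a3-y7, a4-y3, a5-y4.
The set {a1, a2, a3, a4, a6, a7} has only 4 neighbours ({y1, y3, y5, y7}), so by Hall's theorem at most 5 of the 7 left vertices can be matched.
That matches 5 of the 7, leaving 2 unmatched; no matching can do better.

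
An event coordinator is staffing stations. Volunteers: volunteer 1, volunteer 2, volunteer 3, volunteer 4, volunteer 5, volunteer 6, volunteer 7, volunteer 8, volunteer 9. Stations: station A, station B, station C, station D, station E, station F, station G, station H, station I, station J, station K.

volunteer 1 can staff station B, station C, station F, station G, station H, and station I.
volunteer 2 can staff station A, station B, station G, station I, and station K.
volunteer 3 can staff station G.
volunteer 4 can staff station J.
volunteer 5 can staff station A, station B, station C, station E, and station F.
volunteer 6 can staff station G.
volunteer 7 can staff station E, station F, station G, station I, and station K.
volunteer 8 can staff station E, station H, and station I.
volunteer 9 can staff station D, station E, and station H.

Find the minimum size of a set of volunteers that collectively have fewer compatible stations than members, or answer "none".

2

Take S = {volunteer 3, volunteer 6}. Its neighbourhood is {station G}, so |N(S)| = 1 < |S| = 2.
No single vertex violates Hall's condition since each has at least one neighbour, so 2 is the minimum.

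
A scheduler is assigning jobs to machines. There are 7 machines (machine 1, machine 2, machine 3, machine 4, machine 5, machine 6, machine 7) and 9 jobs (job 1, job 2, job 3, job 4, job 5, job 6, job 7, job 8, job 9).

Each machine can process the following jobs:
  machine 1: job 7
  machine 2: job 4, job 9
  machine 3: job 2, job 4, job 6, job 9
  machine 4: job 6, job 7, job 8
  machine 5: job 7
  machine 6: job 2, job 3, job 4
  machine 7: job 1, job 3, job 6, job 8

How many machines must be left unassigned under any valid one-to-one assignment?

For example, pair machine 1→job 7, machine 2→job 4, machine 3→job 9, machine 4→job 6, machine 6→job 2, machine 7→job 3.
The set {machine 1, machine 5} has only 1 neighbour ({job 7}), so by Hall's theorem at most 6 of the 7 machines can be matched.
That matches 6 of the 7, leaving 1 unmatched; no matching can do better.

1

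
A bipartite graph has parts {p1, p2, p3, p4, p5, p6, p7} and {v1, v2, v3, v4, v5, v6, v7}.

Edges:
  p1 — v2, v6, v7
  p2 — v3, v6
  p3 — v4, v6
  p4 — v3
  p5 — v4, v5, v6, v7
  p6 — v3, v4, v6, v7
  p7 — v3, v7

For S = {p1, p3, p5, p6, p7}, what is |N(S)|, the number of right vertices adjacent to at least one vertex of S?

6

The union of neighbours of {p1, p3, p5, p6, p7} is {v2, v3, v4, v5, v6, v7}, which has 6 elements.
Since |N(S)| = 6 ≥ |S| = 5, Hall's condition holds for this subset.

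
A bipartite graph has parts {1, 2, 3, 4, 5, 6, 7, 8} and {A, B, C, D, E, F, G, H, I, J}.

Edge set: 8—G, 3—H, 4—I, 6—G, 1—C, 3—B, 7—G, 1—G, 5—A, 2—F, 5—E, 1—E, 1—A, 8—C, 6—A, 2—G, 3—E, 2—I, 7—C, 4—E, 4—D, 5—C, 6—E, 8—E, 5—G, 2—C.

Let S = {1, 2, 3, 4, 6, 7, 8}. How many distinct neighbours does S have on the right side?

The union of neighbours of {1, 2, 3, 4, 6, 7, 8} is {A, B, C, D, E, F, G, H, I}, which has 9 elements.
Since |N(S)| = 9 ≥ |S| = 7, Hall's condition holds for this subset.

9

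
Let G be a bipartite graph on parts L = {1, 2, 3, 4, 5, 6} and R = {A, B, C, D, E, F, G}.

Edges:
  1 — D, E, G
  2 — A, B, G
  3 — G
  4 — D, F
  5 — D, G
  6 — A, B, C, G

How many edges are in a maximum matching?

One maximum matching: 1→E, 2→A, 3→G, 4→F, 5→D, 6→B.
This saturates every left vertex, so 6 is the maximum.

6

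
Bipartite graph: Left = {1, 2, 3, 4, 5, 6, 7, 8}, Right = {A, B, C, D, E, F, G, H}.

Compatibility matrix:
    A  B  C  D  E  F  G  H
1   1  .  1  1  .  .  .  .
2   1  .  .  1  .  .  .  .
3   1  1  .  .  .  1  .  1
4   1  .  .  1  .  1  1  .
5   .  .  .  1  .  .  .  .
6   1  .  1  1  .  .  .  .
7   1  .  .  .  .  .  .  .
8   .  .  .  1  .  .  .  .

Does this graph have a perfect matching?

No

The set {1, 2, 5, 6, 7, 8} has only 3 neighbours ({A, C, D}), so by Hall's theorem at most 5 of the 8 left vertices can be matched.
Hence no matching covers every left vertex.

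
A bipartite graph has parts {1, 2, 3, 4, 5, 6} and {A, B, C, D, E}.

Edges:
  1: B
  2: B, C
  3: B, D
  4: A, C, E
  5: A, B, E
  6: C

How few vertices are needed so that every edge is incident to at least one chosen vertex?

A maximum matching has 5 edges (e.g. 1–B, 2–C, 3–D, 4–A, 5–E).
By König's theorem the minimum vertex cover has the same size. One such cover is {3, 4, 5, B, C}.

5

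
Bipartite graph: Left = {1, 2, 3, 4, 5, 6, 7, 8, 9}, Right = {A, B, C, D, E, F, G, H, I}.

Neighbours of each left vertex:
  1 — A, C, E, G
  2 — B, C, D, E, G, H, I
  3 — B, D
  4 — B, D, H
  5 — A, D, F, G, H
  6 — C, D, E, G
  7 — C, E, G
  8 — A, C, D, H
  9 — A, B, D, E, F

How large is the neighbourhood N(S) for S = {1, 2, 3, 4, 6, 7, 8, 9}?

The union of neighbours of {1, 2, 3, 4, 6, 7, 8, 9} is {A, B, C, D, E, F, G, H, I}, which has 9 elements.
Since |N(S)| = 9 ≥ |S| = 8, Hall's condition holds for this subset.

9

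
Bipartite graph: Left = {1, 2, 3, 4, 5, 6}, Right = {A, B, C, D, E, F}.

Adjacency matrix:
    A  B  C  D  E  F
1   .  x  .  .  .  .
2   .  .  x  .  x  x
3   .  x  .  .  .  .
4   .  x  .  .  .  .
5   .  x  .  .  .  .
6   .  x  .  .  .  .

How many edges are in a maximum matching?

One maximum matching: 1-B, 2-E.
The set {1, 3, 4, 5, 6} has only 1 neighbour ({B}), so by Hall's theorem at most 2 of the 6 left vertices can be matched.

2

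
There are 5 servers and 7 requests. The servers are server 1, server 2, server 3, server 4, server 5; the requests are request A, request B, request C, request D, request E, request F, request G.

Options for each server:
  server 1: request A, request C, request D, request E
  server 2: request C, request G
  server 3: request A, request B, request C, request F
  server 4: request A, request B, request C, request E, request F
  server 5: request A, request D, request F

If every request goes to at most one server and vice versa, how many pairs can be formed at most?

One maximum matching: server 1–request E, server 2–request G, server 3–request C, server 4–request B, server 5–request F.
This saturates every server, so 5 is the maximum.

5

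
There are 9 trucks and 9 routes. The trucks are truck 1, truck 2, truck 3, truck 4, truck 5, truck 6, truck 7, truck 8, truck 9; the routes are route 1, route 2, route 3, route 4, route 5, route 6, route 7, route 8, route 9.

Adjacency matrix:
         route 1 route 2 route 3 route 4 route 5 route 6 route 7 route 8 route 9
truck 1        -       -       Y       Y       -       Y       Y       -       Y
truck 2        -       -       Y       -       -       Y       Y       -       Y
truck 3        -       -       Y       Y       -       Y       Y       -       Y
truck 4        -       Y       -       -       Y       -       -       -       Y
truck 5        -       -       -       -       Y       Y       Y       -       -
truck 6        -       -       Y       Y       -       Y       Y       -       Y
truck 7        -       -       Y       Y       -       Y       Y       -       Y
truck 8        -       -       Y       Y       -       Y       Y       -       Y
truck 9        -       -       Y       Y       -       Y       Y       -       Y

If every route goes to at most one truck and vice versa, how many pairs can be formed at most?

One maximum matching: truck 1–route 7, truck 2–route 6, truck 3–route 9, truck 4–route 2, truck 5–route 5, truck 6–route 3, truck 7–route 4.
The set {truck 1, truck 2, truck 3, truck 6, truck 7, truck 8, truck 9} has only 5 neighbours ({route 3, route 4, route 6, route 7, route 9}), so by Hall's theorem at most 7 of the 9 trucks can be matched.

7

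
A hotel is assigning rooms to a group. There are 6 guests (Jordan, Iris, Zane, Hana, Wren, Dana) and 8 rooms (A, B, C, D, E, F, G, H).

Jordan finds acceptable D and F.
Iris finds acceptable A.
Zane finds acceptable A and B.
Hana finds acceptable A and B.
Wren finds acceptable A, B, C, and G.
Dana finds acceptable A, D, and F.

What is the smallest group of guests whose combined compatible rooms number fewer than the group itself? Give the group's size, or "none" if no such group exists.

Take S = {Iris, Zane, Hana}. Its neighbourhood is {A, B}, so |N(S)| = 2 < |S| = 3.
Every subset of size less than 3 has at least as many neighbours as members, so 3 is the minimum.

3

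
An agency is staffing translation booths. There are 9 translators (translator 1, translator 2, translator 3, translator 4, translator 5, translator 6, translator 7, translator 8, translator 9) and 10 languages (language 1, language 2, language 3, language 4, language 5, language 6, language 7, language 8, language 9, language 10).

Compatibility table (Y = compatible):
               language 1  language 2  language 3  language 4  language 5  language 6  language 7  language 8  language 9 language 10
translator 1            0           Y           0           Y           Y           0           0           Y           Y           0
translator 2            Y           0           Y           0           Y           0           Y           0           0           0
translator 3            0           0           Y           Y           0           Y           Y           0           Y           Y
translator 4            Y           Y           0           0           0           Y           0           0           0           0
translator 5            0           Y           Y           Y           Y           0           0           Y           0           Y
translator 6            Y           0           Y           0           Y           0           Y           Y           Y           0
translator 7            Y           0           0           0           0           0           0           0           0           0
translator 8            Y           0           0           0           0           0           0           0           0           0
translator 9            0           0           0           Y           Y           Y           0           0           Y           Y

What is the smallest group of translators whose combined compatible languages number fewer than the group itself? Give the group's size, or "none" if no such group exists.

2

Take S = {translator 7, translator 8}. Its neighbourhood is {language 1}, so |N(S)| = 1 < |S| = 2.
No single vertex violates Hall's condition since each has at least one neighbour, so 2 is the minimum.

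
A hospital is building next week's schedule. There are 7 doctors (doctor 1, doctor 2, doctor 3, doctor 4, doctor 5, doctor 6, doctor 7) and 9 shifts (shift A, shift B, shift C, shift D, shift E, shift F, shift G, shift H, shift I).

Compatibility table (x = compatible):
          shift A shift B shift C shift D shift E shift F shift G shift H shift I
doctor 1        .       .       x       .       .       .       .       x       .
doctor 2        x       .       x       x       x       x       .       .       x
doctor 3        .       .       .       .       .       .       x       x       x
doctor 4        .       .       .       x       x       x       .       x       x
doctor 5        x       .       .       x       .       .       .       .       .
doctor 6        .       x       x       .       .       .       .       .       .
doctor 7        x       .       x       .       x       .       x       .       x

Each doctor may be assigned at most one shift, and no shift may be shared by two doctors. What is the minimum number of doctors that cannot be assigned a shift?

0

One maximum matching: doctor 1→shift C, doctor 2→shift F, doctor 3→shift H, doctor 4→shift I, doctor 5→shift A, doctor 6→shift B, doctor 7→shift G.
This saturates every doctor, so 7 is the maximum.
That matches 7 of the 7, leaving 0 unmatched; no matching can do better.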